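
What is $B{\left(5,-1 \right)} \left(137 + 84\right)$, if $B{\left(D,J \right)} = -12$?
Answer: $-2652$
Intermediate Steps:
$B{\left(5,-1 \right)} \left(137 + 84\right) = - 12 \left(137 + 84\right) = \left(-12\right) 221 = -2652$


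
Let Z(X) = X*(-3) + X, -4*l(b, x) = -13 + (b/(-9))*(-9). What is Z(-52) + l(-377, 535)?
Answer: 403/2 ≈ 201.50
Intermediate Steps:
l(b, x) = 13/4 - b/4 (l(b, x) = -(-13 + (b/(-9))*(-9))/4 = -(-13 + (b*(-⅑))*(-9))/4 = -(-13 - b/9*(-9))/4 = -(-13 + b)/4 = 13/4 - b/4)
Z(X) = -2*X (Z(X) = -3*X + X = -2*X)
Z(-52) + l(-377, 535) = -2*(-52) + (13/4 - ¼*(-377)) = 104 + (13/4 + 377/4) = 104 + 195/2 = 403/2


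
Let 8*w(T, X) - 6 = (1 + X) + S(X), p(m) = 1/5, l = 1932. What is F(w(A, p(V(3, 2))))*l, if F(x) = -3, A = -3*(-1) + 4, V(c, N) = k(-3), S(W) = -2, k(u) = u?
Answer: -5796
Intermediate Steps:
V(c, N) = -3
p(m) = ⅕
A = 7 (A = 3 + 4 = 7)
w(T, X) = 5/8 + X/8 (w(T, X) = ¾ + ((1 + X) - 2)/8 = ¾ + (-1 + X)/8 = ¾ + (-⅛ + X/8) = 5/8 + X/8)
F(w(A, p(V(3, 2))))*l = -3*1932 = -5796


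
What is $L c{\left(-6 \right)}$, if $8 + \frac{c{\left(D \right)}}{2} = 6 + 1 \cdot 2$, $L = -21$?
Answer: $0$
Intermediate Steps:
$c{\left(D \right)} = 0$ ($c{\left(D \right)} = -16 + 2 \left(6 + 1 \cdot 2\right) = -16 + 2 \left(6 + 2\right) = -16 + 2 \cdot 8 = -16 + 16 = 0$)
$L c{\left(-6 \right)} = \left(-21\right) 0 = 0$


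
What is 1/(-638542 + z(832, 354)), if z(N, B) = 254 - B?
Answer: -1/638642 ≈ -1.5658e-6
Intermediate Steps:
1/(-638542 + z(832, 354)) = 1/(-638542 + (254 - 1*354)) = 1/(-638542 + (254 - 354)) = 1/(-638542 - 100) = 1/(-638642) = -1/638642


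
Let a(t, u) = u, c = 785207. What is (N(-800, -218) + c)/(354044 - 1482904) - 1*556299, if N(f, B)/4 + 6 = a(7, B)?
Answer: -627984473451/1128860 ≈ -5.5630e+5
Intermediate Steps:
N(f, B) = -24 + 4*B
(N(-800, -218) + c)/(354044 - 1482904) - 1*556299 = ((-24 + 4*(-218)) + 785207)/(354044 - 1482904) - 1*556299 = ((-24 - 872) + 785207)/(-1128860) - 556299 = (-896 + 785207)*(-1/1128860) - 556299 = 784311*(-1/1128860) - 556299 = -784311/1128860 - 556299 = -627984473451/1128860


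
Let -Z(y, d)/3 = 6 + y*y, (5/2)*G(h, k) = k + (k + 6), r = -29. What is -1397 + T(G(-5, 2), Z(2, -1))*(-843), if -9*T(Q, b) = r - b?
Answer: -3910/3 ≈ -1303.3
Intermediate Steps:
G(h, k) = 12/5 + 4*k/5 (G(h, k) = 2*(k + (k + 6))/5 = 2*(k + (6 + k))/5 = 2*(6 + 2*k)/5 = 12/5 + 4*k/5)
Z(y, d) = -18 - 3*y² (Z(y, d) = -3*(6 + y*y) = -3*(6 + y²) = -18 - 3*y²)
T(Q, b) = 29/9 + b/9 (T(Q, b) = -(-29 - b)/9 = 29/9 + b/9)
-1397 + T(G(-5, 2), Z(2, -1))*(-843) = -1397 + (29/9 + (-18 - 3*2²)/9)*(-843) = -1397 + (29/9 + (-18 - 3*4)/9)*(-843) = -1397 + (29/9 + (-18 - 12)/9)*(-843) = -1397 + (29/9 + (⅑)*(-30))*(-843) = -1397 + (29/9 - 10/3)*(-843) = -1397 - ⅑*(-843) = -1397 + 281/3 = -3910/3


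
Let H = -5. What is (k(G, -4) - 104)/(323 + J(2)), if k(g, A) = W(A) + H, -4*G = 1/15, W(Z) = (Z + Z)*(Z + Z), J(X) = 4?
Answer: -15/109 ≈ -0.13761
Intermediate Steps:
W(Z) = 4*Z**2 (W(Z) = (2*Z)*(2*Z) = 4*Z**2)
G = -1/60 (G = -1/4/15 = -1/4*1/15 = -1/60 ≈ -0.016667)
k(g, A) = -5 + 4*A**2 (k(g, A) = 4*A**2 - 5 = -5 + 4*A**2)
(k(G, -4) - 104)/(323 + J(2)) = ((-5 + 4*(-4)**2) - 104)/(323 + 4) = ((-5 + 4*16) - 104)/327 = ((-5 + 64) - 104)*(1/327) = (59 - 104)*(1/327) = -45*1/327 = -15/109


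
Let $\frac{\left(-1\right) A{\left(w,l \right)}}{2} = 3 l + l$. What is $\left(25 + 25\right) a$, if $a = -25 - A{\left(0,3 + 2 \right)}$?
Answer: $750$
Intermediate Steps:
$A{\left(w,l \right)} = - 8 l$ ($A{\left(w,l \right)} = - 2 \left(3 l + l\right) = - 2 \cdot 4 l = - 8 l$)
$a = 15$ ($a = -25 - - 8 \left(3 + 2\right) = -25 - \left(-8\right) 5 = -25 - -40 = -25 + 40 = 15$)
$\left(25 + 25\right) a = \left(25 + 25\right) 15 = 50 \cdot 15 = 750$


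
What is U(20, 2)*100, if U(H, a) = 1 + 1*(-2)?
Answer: -100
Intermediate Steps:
U(H, a) = -1 (U(H, a) = 1 - 2 = -1)
U(20, 2)*100 = -1*100 = -100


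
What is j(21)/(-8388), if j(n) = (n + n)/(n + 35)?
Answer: -1/11184 ≈ -8.9413e-5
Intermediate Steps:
j(n) = 2*n/(35 + n) (j(n) = (2*n)/(35 + n) = 2*n/(35 + n))
j(21)/(-8388) = (2*21/(35 + 21))/(-8388) = (2*21/56)*(-1/8388) = (2*21*(1/56))*(-1/8388) = (¾)*(-1/8388) = -1/11184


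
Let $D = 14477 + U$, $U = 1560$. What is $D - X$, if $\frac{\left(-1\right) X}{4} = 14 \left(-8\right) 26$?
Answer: $4389$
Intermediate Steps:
$X = 11648$ ($X = - 4 \cdot 14 \left(-8\right) 26 = - 4 \left(\left(-112\right) 26\right) = \left(-4\right) \left(-2912\right) = 11648$)
$D = 16037$ ($D = 14477 + 1560 = 16037$)
$D - X = 16037 - 11648 = 4389$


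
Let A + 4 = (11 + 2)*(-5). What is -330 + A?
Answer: -399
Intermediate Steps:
A = -69 (A = -4 + (11 + 2)*(-5) = -4 + 13*(-5) = -4 - 65 = -69)
-330 + A = -330 - 69 = -399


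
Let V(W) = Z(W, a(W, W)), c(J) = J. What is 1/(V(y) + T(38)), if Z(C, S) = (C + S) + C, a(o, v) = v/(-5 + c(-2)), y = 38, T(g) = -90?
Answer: -7/136 ≈ -0.051471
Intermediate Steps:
a(o, v) = -v/7 (a(o, v) = v/(-5 - 2) = v/(-7) = v*(-⅐) = -v/7)
Z(C, S) = S + 2*C
V(W) = 13*W/7 (V(W) = -W/7 + 2*W = 13*W/7)
1/(V(y) + T(38)) = 1/((13/7)*38 - 90) = 1/(494/7 - 90) = 1/(-136/7) = -7/136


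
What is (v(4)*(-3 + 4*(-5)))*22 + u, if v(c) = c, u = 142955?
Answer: 140931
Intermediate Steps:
(v(4)*(-3 + 4*(-5)))*22 + u = (4*(-3 + 4*(-5)))*22 + 142955 = (4*(-3 - 20))*22 + 142955 = (4*(-23))*22 + 142955 = -92*22 + 142955 = -2024 + 142955 = 140931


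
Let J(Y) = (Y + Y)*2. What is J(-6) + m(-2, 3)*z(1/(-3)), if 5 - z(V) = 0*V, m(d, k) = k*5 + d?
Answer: 41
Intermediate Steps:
J(Y) = 4*Y (J(Y) = (2*Y)*2 = 4*Y)
m(d, k) = d + 5*k (m(d, k) = 5*k + d = d + 5*k)
z(V) = 5 (z(V) = 5 - 0*V = 5 - 1*0 = 5 + 0 = 5)
J(-6) + m(-2, 3)*z(1/(-3)) = 4*(-6) + (-2 + 5*3)*5 = -24 + (-2 + 15)*5 = -24 + 13*5 = -24 + 65 = 41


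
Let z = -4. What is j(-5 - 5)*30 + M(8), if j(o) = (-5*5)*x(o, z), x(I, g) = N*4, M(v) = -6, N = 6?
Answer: -18006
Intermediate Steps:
x(I, g) = 24 (x(I, g) = 6*4 = 24)
j(o) = -600 (j(o) = -5*5*24 = -25*24 = -600)
j(-5 - 5)*30 + M(8) = -600*30 - 6 = -18000 - 6 = -18006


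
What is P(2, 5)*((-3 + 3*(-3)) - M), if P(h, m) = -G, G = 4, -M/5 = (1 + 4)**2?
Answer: -452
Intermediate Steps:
M = -125 (M = -5*(1 + 4)**2 = -5*5**2 = -5*25 = -125)
P(h, m) = -4 (P(h, m) = -1*4 = -4)
P(2, 5)*((-3 + 3*(-3)) - M) = -4*((-3 + 3*(-3)) - 1*(-125)) = -4*((-3 - 9) + 125) = -4*(-12 + 125) = -4*113 = -452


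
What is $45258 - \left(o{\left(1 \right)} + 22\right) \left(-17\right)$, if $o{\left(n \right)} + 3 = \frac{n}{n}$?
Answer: $45598$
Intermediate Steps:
$o{\left(n \right)} = -2$ ($o{\left(n \right)} = -3 + \frac{n}{n} = -3 + 1 = -2$)
$45258 - \left(o{\left(1 \right)} + 22\right) \left(-17\right) = 45258 - \left(-2 + 22\right) \left(-17\right) = 45258 - 20 \left(-17\right) = 45258 - -340 = 45258 + 340 = 45598$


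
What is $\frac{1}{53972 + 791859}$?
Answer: $\frac{1}{845831} \approx 1.1823 \cdot 10^{-6}$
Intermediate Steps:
$\frac{1}{53972 + 791859} = \frac{1}{845831}$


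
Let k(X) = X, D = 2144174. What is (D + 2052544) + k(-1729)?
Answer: 4194989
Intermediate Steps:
(D + 2052544) + k(-1729) = (2144174 + 2052544) - 1729 = 4196718 - 1729 = 4194989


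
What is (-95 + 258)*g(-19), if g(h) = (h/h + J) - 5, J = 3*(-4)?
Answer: -2608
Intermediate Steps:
J = -12
g(h) = -16 (g(h) = (h/h - 12) - 5 = (1 - 12) - 5 = -11 - 5 = -16)
(-95 + 258)*g(-19) = (-95 + 258)*(-16) = 163*(-16) = -2608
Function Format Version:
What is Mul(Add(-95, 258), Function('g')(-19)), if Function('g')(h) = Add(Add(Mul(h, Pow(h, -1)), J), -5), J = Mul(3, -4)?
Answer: -2608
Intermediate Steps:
J = -12
Function('g')(h) = -16 (Function('g')(h) = Add(Add(Mul(h, Pow(h, -1)), -12), -5) = Add(Add(1, -12), -5) = Add(-11, -5) = -16)
Mul(Add(-95, 258), Function('g')(-19)) = Mul(Add(-95, 258), -16) = Mul(163, -16) = -2608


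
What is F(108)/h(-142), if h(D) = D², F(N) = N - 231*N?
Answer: -6210/5041 ≈ -1.2319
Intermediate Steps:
F(N) = -230*N
F(108)/h(-142) = (-230*108)/((-142)²) = -24840/20164 = -24840*1/20164 = -6210/5041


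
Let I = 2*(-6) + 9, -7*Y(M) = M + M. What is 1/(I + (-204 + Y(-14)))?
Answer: -1/203 ≈ -0.0049261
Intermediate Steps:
Y(M) = -2*M/7 (Y(M) = -(M + M)/7 = -2*M/7)
I = -3 (I = -12 + 9 = -3)
1/(I + (-204 + Y(-14))) = 1/(-3 + (-204 - 2/7*(-14))) = 1/(-3 + (-204 + 4)) = 1/(-3 - 200) = 1/(-203) = -1/203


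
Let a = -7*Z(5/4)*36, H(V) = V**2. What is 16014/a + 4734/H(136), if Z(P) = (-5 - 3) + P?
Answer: 50707913/5243616 ≈ 9.6704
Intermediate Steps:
Z(P) = -8 + P
a = 1701 (a = -7*(-8 + 5/4)*36 = -7*(-27/4)*36 = (189/4)*36 = 1701)
16014/a + 4734/H(136) = 16014/1701 + 4734/(136**2) = 16014*(1/1701) + 4734/18496 = 5338/567 + 4734*(1/18496) = 5338/567 + 2367/9248 = 50707913/5243616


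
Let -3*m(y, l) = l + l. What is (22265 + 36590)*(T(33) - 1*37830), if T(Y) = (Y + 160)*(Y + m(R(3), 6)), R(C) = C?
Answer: -1897073215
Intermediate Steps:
m(y, l) = -2*l/3 (m(y, l) = -(l + l)/3 = -2*l/3)
T(Y) = (-4 + Y)*(160 + Y) (T(Y) = (Y + 160)*(Y - 2/3*6) = (160 + Y)*(Y - 4) = (160 + Y)*(-4 + Y) = (-4 + Y)*(160 + Y))
(22265 + 36590)*(T(33) - 1*37830) = (22265 + 36590)*((-640 + 33**2 + 156*33) - 1*37830) = 58855*((-640 + 1089 + 5148) - 37830) = 58855*(5597 - 37830) = 58855*(-32233) = -1897073215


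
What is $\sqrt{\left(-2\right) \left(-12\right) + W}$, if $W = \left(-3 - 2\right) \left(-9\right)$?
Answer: $\sqrt{69} \approx 8.3066$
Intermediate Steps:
$W = 45$ ($W = \left(-5\right) \left(-9\right) = 45$)
$\sqrt{\left(-2\right) \left(-12\right) + W} = \sqrt{\left(-2\right) \left(-12\right) + 45} = \sqrt{24 + 45} = \sqrt{69}$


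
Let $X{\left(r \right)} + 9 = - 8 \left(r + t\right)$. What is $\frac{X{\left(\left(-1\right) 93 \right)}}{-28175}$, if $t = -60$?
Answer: $- \frac{243}{5635} \approx -0.043123$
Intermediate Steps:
$X{\left(r \right)} = 471 - 8 r$ ($X{\left(r \right)} = -9 - 8 \left(r - 60\right) = -9 - 8 \left(-60 + r\right) = -9 - \left(-480 + 8 r\right) = 471 - 8 r$)
$\frac{X{\left(\left(-1\right) 93 \right)}}{-28175} = \frac{471 - 8 \left(\left(-1\right) 93\right)}{-28175} = \left(471 - -744\right) \left(- \frac{1}{28175}\right) = \left(471 + 744\right) \left(- \frac{1}{28175}\right) = 1215 \left(- \frac{1}{28175}\right) = - \frac{243}{5635}$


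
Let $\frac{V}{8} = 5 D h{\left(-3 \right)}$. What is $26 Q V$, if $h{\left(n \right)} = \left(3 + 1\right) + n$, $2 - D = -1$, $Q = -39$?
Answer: $-121680$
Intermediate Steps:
$D = 3$ ($D = 2 - -1 = 2 + 1 = 3$)
$h{\left(n \right)} = 4 + n$
$V = 120$ ($V = 8 \cdot 5 \cdot 3 \left(4 - 3\right) = 8 \cdot 15 \cdot 1 = 8 \cdot 15 = 120$)
$26 Q V = 26 \left(-39\right) 120 = \left(-1014\right) 120 = -121680$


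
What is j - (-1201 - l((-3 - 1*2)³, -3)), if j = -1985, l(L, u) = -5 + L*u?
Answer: -414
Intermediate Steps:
j - (-1201 - l((-3 - 1*2)³, -3)) = -1985 - (-1201 - (-5 + (-3 - 1*2)³*(-3))) = -1985 - (-1201 - (-5 + (-3 - 2)³*(-3))) = -1985 - (-1201 - (-5 + (-5)³*(-3))) = -1985 - (-1201 - (-5 - 125*(-3))) = -1985 - (-1201 - (-5 + 375)) = -1985 - (-1201 - 1*370) = -1985 - (-1201 - 370) = -1985 - 1*(-1571) = -1985 + 1571 = -414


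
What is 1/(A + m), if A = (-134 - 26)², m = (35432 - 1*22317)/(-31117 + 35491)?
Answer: 4374/111987515 ≈ 3.9058e-5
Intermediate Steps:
m = 13115/4374 (m = (35432 - 22317)/4374 = 13115*(1/4374) = 13115/4374 ≈ 2.9984)
A = 25600 (A = (-160)² = 25600)
1/(A + m) = 1/(25600 + 13115/4374) = 1/(111987515/4374) = 4374/111987515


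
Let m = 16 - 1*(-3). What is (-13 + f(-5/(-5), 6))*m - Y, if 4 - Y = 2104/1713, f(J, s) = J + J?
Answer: -362765/1713 ≈ -211.77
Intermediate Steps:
f(J, s) = 2*J
m = 19 (m = 16 + 3 = 19)
Y = 4748/1713 (Y = 4 - 2104/1713 = 4748/1713 ≈ 2.7717)
(-13 + f(-5/(-5), 6))*m - Y = (-13 + 2*(-5/(-5)))*19 - 1*4748/1713 = (-13 + 2*(-5*(-⅕)))*19 - 4748/1713 = (-13 + 2*1)*19 - 4748/1713 = (-13 + 2)*19 - 4748/1713 = -11*19 - 4748/1713 = -209 - 4748/1713 = -362765/1713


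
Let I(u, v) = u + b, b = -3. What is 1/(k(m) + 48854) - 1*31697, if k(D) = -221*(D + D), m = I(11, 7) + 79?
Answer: -329648799/10400 ≈ -31697.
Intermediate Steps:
I(u, v) = -3 + u (I(u, v) = u - 3 = -3 + u)
m = 87 (m = (-3 + 11) + 79 = 8 + 79 = 87)
k(D) = -442*D
1/(k(m) + 48854) - 1*31697 = 1/(-442*87 + 48854) - 1*31697 = 1/(-38454 + 48854) - 31697 = 1/10400 - 31697 = -329648799/10400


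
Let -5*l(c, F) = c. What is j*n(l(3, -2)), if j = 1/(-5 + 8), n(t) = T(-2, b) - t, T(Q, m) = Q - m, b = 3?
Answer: -22/15 ≈ -1.4667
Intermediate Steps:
l(c, F) = -c/5
n(t) = -5 - t (n(t) = (-2 - 1*3) - t = (-2 - 3) - t = -5 - t)
j = ⅓ (j = 1/3 = ⅓ ≈ 0.33333)
j*n(l(3, -2)) = (-5 - (-1)*3/5)/3 = (-5 - 1*(-⅗))/3 = (-5 + ⅗)/3 = (⅓)*(-22/5) = -22/15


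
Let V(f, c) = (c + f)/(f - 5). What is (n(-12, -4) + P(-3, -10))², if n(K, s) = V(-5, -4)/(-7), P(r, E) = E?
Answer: 502681/4900 ≈ 102.59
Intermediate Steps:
V(f, c) = (c + f)/(-5 + f)
n(K, s) = -9/70 (n(K, s) = ((-4 - 5)/(-5 - 5))/(-7) = (-9/(-10))*(-⅐) = -⅒*(-9)*(-⅐) = (9/10)*(-⅐) = -9/70)
(n(-12, -4) + P(-3, -10))² = (-9/70 - 10)² = (-709/70)² = 502681/4900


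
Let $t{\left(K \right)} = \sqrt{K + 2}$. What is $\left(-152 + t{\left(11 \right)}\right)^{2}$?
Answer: $\left(152 - \sqrt{13}\right)^{2} \approx 22021.0$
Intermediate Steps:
$t{\left(K \right)} = \sqrt{2 + K}$
$\left(-152 + t{\left(11 \right)}\right)^{2} = \left(-152 + \sqrt{2 + 11}\right)^{2} = \left(-152 + \sqrt{13}\right)^{2}$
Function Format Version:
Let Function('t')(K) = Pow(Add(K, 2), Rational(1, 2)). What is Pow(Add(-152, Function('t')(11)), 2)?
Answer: Pow(Add(152, Mul(-1, Pow(13, Rational(1, 2)))), 2) ≈ 22021.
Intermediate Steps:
Function('t')(K) = Pow(Add(2, K), Rational(1, 2))
Pow(Add(-152, Function('t')(11)), 2) = Pow(Add(-152, Pow(Add(2, 11), Rational(1, 2))), 2) = Pow(Add(-152, Pow(13, Rational(1, 2))), 2)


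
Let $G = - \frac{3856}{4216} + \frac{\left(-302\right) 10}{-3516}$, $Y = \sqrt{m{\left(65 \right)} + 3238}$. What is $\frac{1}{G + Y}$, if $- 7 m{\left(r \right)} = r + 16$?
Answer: $\frac{83637181383}{4846393328595122} + \frac{214584812289 \sqrt{158095}}{4846393328595122} \approx 0.017622$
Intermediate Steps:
$m{\left(r \right)} = - \frac{16}{7} - \frac{r}{7}$ ($m{\left(r \right)} = - \frac{r + 16}{7} = - \frac{16 + r}{7} = - \frac{16}{7} - \frac{r}{7}$)
$Y = \frac{\sqrt{158095}}{7}$ ($Y = \sqrt{\left(- \frac{16}{7} - \frac{65}{7}\right) + 3238} = \sqrt{- \frac{81}{7} + 3238} = \sqrt{\frac{22585}{7}} = \frac{\sqrt{158095}}{7} \approx 56.802$)
$G = - \frac{25793}{463233}$ ($G = \left(-3856\right) \frac{1}{4216} - - \frac{755}{879} = - \frac{482}{527} + \frac{755}{879} = - \frac{25793}{463233} \approx -0.05568$)
$\frac{1}{G + Y} = \frac{1}{- \frac{25793}{463233} + \frac{\sqrt{158095}}{7}}$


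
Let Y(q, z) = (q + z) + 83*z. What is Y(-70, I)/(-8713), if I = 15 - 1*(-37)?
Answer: -4298/8713 ≈ -0.49329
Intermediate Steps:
I = 52 (I = 15 + 37 = 52)
Y(q, z) = q + 84*z
Y(-70, I)/(-8713) = (-70 + 84*52)/(-8713) = (-70 + 4368)*(-1/8713) = 4298*(-1/8713) = -4298/8713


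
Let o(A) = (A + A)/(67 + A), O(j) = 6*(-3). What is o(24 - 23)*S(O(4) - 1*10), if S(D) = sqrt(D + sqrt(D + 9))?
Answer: sqrt(-28 + I*sqrt(19))/34 ≈ 0.012078 + 0.1561*I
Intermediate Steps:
O(j) = -18
o(A) = 2*A/(67 + A) (o(A) = (2*A)/(67 + A) = 2*A/(67 + A))
S(D) = sqrt(D + sqrt(9 + D))
o(24 - 23)*S(O(4) - 1*10) = (2*(24 - 23)/(67 + (24 - 23)))*sqrt((-18 - 1*10) + sqrt(9 + (-18 - 1*10))) = (2*1/(67 + 1))*sqrt((-18 - 10) + sqrt(9 + (-18 - 10))) = (2*1/68)*sqrt(-28 + sqrt(9 - 28)) = (2*1*(1/68))*sqrt(-28 + sqrt(-19)) = sqrt(-28 + I*sqrt(19))/34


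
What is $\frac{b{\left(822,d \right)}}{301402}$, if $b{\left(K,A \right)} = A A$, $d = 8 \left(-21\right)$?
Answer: $\frac{14112}{150701} \approx 0.093642$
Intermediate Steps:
$d = -168$
$b{\left(K,A \right)} = A^{2}$
$\frac{b{\left(822,d \right)}}{301402} = \frac{\left(-168\right)^{2}}{301402} = 28224 \cdot \frac{1}{301402} = \frac{14112}{150701}$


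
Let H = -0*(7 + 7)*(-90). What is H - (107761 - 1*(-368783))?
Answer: -476544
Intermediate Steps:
H = 0 (H = -0*14*(-90) = -50*0*(-90) = 0*(-90) = 0)
H - (107761 - 1*(-368783)) = 0 - (107761 - 1*(-368783)) = 0 - (107761 + 368783) = 0 - 1*476544 = 0 - 476544 = -476544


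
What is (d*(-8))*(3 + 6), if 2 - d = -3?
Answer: -360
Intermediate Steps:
d = 5 (d = 2 - 1*(-3) = 2 + 3 = 5)
(d*(-8))*(3 + 6) = (5*(-8))*(3 + 6) = -40*9 = -360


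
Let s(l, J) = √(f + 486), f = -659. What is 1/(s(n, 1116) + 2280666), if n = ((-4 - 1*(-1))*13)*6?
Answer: 2280666/5201437403729 - I*√173/5201437403729 ≈ 4.3847e-7 - 2.5287e-12*I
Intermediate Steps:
n = -234 (n = ((-4 + 1)*13)*6 = -3*13*6 = -39*6 = -234)
s(l, J) = I*√173 (s(l, J) = √(-659 + 486) = √(-173) = I*√173)
1/(s(n, 1116) + 2280666) = 1/(I*√173 + 2280666) = 1/(2280666 + I*√173)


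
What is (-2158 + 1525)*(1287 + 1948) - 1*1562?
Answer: -2049317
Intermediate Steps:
(-2158 + 1525)*(1287 + 1948) - 1*1562 = -633*3235 - 1562 = -2047755 - 1562 = -2049317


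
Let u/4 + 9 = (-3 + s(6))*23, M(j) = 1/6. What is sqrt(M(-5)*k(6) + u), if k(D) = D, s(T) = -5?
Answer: I*sqrt(771) ≈ 27.767*I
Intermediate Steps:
M(j) = 1/6
u = -772 (u = -36 + 4*((-3 - 5)*23) = -36 + 4*(-8*23) = -36 + 4*(-184) = -36 - 736 = -772)
sqrt(M(-5)*k(6) + u) = sqrt((1/6)*6 - 772) = sqrt(1 - 772) = sqrt(-771) = I*sqrt(771)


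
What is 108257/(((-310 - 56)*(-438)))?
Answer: 108257/160308 ≈ 0.67531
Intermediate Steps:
108257/(((-310 - 56)*(-438))) = 108257/((-366*(-438))) = 108257/160308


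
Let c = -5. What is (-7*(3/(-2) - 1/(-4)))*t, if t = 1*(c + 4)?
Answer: -35/4 ≈ -8.7500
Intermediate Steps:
t = -1 (t = 1*(-5 + 4) = 1*(-1) = -1)
(-7*(3/(-2) - 1/(-4)))*t = -7*(3/(-2) - 1/(-4))*(-1) = -7*(3*(-1/2) - 1*(-1/4))*(-1) = -7*(-3/2 + 1/4)*(-1) = -7*(-5/4)*(-1) = (35/4)*(-1) = -35/4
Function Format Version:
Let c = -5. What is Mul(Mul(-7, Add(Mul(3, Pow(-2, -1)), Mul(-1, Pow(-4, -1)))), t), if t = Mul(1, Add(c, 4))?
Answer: Rational(-35, 4) ≈ -8.7500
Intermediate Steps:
t = -1 (t = Mul(1, Add(-5, 4)) = Mul(1, -1) = -1)
Mul(Mul(-7, Add(Mul(3, Pow(-2, -1)), Mul(-1, Pow(-4, -1)))), t) = Mul(Mul(-7, Add(Mul(3, Pow(-2, -1)), Mul(-1, Pow(-4, -1)))), -1) = Mul(Mul(-7, Add(Mul(3, Rational(-1, 2)), Mul(-1, Rational(-1, 4)))), -1) = Mul(Mul(-7, Add(Rational(-3, 2), Rational(1, 4))), -1) = Mul(Mul(-7, Rational(-5, 4)), -1) = Mul(Rational(35, 4), -1) = Rational(-35, 4)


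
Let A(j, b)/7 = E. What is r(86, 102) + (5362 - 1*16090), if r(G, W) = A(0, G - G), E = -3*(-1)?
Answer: -10707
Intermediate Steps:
E = 3
A(j, b) = 21 (A(j, b) = 7*3 = 21)
r(G, W) = 21
r(86, 102) + (5362 - 1*16090) = 21 + (5362 - 1*16090) = 21 + (5362 - 16090) = 21 - 10728 = -10707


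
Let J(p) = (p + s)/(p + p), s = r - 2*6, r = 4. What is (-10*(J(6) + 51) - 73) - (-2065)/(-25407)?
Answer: -14772001/25407 ≈ -581.41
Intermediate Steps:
s = -8 (s = 4 - 2*6 = 4 - 12 = -8)
J(p) = (-8 + p)/(2*p) (J(p) = (p - 8)/(p + p) = (-8 + p)/((2*p)) = (-8 + p)*(1/(2*p)) = (-8 + p)/(2*p))
(-10*(J(6) + 51) - 73) - (-2065)/(-25407) = (-10*((½)*(-8 + 6)/6 + 51) - 73) - (-2065)/(-25407) = (-10*((½)*(⅙)*(-2) + 51) - 73) - (-2065)*(-1)/25407 = (-10*(-⅙ + 51) - 73) - 1*2065/25407 = (-10*305/6 - 73) - 2065/25407 = (-1525/3 - 73) - 2065/25407 = -1744/3 - 2065/25407 = -14772001/25407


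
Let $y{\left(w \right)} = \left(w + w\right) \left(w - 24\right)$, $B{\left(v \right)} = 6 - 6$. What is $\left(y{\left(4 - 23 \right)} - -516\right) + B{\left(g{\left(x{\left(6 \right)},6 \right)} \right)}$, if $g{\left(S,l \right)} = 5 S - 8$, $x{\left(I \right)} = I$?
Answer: $2150$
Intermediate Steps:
$g{\left(S,l \right)} = -8 + 5 S$
$B{\left(v \right)} = 0$
$y{\left(w \right)} = 2 w \left(-24 + w\right)$
$\left(y{\left(4 - 23 \right)} - -516\right) + B{\left(g{\left(x{\left(6 \right)},6 \right)} \right)} = \left(2 \left(4 - 23\right) \left(-24 + \left(4 - 23\right)\right) - -516\right) + 0 = \left(2 \left(4 - 23\right) \left(-24 + \left(4 - 23\right)\right) + 516\right) + 0 = \left(2 \left(-19\right) \left(-24 - 19\right) + 516\right) + 0 = \left(2 \left(-19\right) \left(-43\right) + 516\right) + 0 = \left(1634 + 516\right) + 0 = 2150 + 0 = 2150$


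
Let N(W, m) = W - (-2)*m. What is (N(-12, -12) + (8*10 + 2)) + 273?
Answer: 319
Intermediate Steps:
N(W, m) = W + 2*m
(N(-12, -12) + (8*10 + 2)) + 273 = ((-12 + 2*(-12)) + (8*10 + 2)) + 273 = ((-12 - 24) + (80 + 2)) + 273 = (-36 + 82) + 273 = 46 + 273 = 319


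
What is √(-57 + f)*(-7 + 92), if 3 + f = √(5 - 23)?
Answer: 85*√(-60 + 3*I*√2) ≈ 23.264 + 658.82*I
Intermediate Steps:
f = -3 + 3*I*√2 (f = -3 + √(5 - 23) = -3 + √(-18) = -3 + 3*I*√2 ≈ -3.0 + 4.2426*I)
√(-57 + f)*(-7 + 92) = √(-57 + (-3 + 3*I*√2))*(-7 + 92) = √(-60 + 3*I*√2)*85 = 85*√(-60 + 3*I*√2)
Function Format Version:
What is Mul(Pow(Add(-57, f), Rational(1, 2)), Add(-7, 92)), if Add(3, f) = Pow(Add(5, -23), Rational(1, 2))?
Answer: Mul(85, Pow(Add(-60, Mul(3, I, Pow(2, Rational(1, 2)))), Rational(1, 2))) ≈ Add(23.264, Mul(658.82, I))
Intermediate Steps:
f = Add(-3, Mul(3, I, Pow(2, Rational(1, 2)))) (f = Add(-3, Pow(Add(5, -23), Rational(1, 2))) = Add(-3, Pow(-18, Rational(1, 2))) = Add(-3, Mul(3, I, Pow(2, Rational(1, 2)))) ≈ Add(-3.0000, Mul(4.2426, I)))
Mul(Pow(Add(-57, f), Rational(1, 2)), Add(-7, 92)) = Mul(Pow(Add(-57, Add(-3, Mul(3, I, Pow(2, Rational(1, 2))))), Rational(1, 2)), Add(-7, 92)) = Mul(Pow(Add(-60, Mul(3, I, Pow(2, Rational(1, 2)))), Rational(1, 2)), 85) = Mul(85, Pow(Add(-60, Mul(3, I, Pow(2, Rational(1, 2)))), Rational(1, 2)))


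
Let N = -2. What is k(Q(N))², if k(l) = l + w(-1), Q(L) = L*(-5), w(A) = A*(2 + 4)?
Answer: 16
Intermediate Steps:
w(A) = 6*A (w(A) = A*6 = 6*A)
Q(L) = -5*L
k(l) = -6 + l (k(l) = l + 6*(-1) = l - 6 = -6 + l)
k(Q(N))² = (-6 - 5*(-2))² = (-6 + 10)² = 4² = 16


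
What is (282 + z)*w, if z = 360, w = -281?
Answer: -180402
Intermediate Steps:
(282 + z)*w = (282 + 360)*(-281) = 642*(-281) = -180402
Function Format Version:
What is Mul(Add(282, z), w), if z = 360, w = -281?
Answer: -180402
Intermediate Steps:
Mul(Add(282, z), w) = Mul(Add(282, 360), -281) = Mul(642, -281) = -180402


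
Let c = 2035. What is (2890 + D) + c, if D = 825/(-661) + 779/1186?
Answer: 3860470519/783946 ≈ 4924.4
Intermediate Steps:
D = -463531/783946 (D = 825*(-1/661) + 779*(1/1186) = -825/661 + 779/1186 = -463531/783946 ≈ -0.59128)
(2890 + D) + c = (2890 - 463531/783946) + 2035 = 2265140409/783946 + 2035 = 3860470519/783946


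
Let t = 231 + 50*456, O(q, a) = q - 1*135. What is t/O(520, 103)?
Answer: 23031/385 ≈ 59.821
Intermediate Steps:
O(q, a) = -135 + q (O(q, a) = q - 135 = -135 + q)
t = 23031 (t = 231 + 22800 = 23031)
t/O(520, 103) = 23031/(-135 + 520) = 23031/385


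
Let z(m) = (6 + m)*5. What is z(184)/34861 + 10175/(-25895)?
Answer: -66022085/180545119 ≈ -0.36568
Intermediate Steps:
z(m) = 30 + 5*m
z(184)/34861 + 10175/(-25895) = (30 + 5*184)/34861 + 10175/(-25895) = (30 + 920)*(1/34861) + 10175*(-1/25895) = 950*(1/34861) - 2035/5179 = 950/34861 - 2035/5179 = -66022085/180545119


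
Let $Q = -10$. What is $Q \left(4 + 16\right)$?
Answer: $-200$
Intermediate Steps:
$Q \left(4 + 16\right) = - 10 \left(4 + 16\right) = \left(-10\right) 20 = -200$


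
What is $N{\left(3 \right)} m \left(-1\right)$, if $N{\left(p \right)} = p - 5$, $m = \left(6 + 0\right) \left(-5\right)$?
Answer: $-60$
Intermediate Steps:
$m = -30$ ($m = 6 \left(-5\right) = -30$)
$N{\left(p \right)} = -5 + p$
$N{\left(3 \right)} m \left(-1\right) = \left(-5 + 3\right) \left(-30\right) \left(-1\right) = \left(-2\right) \left(-30\right) \left(-1\right) = 60 \left(-1\right) = -60$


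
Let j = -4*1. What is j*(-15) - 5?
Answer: 55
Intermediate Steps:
j = -4
j*(-15) - 5 = -4*(-15) - 5 = 60 - 5 = 55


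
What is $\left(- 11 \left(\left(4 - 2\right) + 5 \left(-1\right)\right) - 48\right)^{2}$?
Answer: $225$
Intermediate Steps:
$\left(- 11 \left(\left(4 - 2\right) + 5 \left(-1\right)\right) - 48\right)^{2} = \left(- 11 \left(\left(4 - 2\right) - 5\right) + \left(-51 + 3\right)\right)^{2} = \left(- 11 \left(2 - 5\right) - 48\right)^{2} = \left(\left(-11\right) \left(-3\right) - 48\right)^{2} = \left(33 - 48\right)^{2} = \left(-15\right)^{2} = 225$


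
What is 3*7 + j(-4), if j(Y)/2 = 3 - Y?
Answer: 35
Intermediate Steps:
j(Y) = 6 - 2*Y (j(Y) = 2*(3 - Y) = 6 - 2*Y)
3*7 + j(-4) = 3*7 + (6 - 2*(-4)) = 21 + (6 + 8) = 21 + 14 = 35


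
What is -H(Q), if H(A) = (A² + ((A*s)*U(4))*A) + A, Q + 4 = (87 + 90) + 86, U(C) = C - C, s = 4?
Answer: -67340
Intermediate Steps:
U(C) = 0
Q = 259 (Q = -4 + ((87 + 90) + 86) = -4 + (177 + 86) = -4 + 263 = 259)
H(A) = A + A² (H(A) = (A² + ((A*4)*0)*A) + A = (A² + ((4*A)*0)*A) + A = (A² + 0*A) + A = (A² + 0) + A = A² + A = A + A²)
-H(Q) = -259*(1 + 259) = -259*260 = -1*67340 = -67340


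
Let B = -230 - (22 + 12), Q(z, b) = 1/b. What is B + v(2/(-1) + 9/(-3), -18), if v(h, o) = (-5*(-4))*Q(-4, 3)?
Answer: -772/3 ≈ -257.33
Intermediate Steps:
B = -264 (B = -230 - 1*34 = -230 - 34 = -264)
v(h, o) = 20/3 (v(h, o) = -5*(-4)/3 = 20*(⅓) = 20/3)
B + v(2/(-1) + 9/(-3), -18) = -264 + 20/3 = -772/3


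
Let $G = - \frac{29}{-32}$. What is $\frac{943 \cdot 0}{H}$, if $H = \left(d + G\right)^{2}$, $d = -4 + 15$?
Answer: $0$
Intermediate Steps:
$d = 11$
$G = \frac{29}{32}$ ($G = \left(-29\right) \left(- \frac{1}{32}\right) = \frac{29}{32} \approx 0.90625$)
$H = \frac{145161}{1024}$ ($H = \left(11 + \frac{29}{32}\right)^{2} = \left(\frac{381}{32}\right)^{2} = \frac{145161}{1024} \approx 141.76$)
$\frac{943 \cdot 0}{H} = \frac{943 \cdot 0}{\frac{145161}{1024}} = 0 \cdot \frac{1024}{145161} = 0$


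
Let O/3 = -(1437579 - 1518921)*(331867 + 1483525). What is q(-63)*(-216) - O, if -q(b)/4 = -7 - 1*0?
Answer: -443002854240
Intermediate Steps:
q(b) = 28 (q(b) = -4*(-7 - 1*0) = -4*(-7 + 0) = -4*(-7) = 28)
O = 443002848192 (O = 3*(-(1437579 - 1518921)*(331867 + 1483525)) = 3*(-(-81342)*1815392) = 3*(-1*(-147667616064)) = 3*147667616064 = 443002848192)
q(-63)*(-216) - O = 28*(-216) - 1*443002848192 = -6048 - 443002848192 = -443002854240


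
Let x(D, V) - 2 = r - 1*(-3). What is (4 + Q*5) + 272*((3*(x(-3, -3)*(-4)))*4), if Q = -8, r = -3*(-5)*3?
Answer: -652836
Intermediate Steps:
r = 45 (r = 15*3 = 45)
x(D, V) = 50 (x(D, V) = 2 + (45 - 1*(-3)) = 2 + (45 + 3) = 2 + 48 = 50)
(4 + Q*5) + 272*((3*(x(-3, -3)*(-4)))*4) = (4 - 8*5) + 272*((3*(50*(-4)))*4) = (4 - 40) + 272*((3*(-200))*4) = -36 + 272*(-600*4) = -36 + 272*(-2400) = -36 - 652800 = -652836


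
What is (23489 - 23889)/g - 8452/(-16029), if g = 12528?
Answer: 690799/1394523 ≈ 0.49537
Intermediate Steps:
(23489 - 23889)/g - 8452/(-16029) = (23489 - 23889)/12528 - 8452/(-16029) = -400*1/12528 - 8452*(-1/16029) = -25/783 + 8452/16029 = 690799/1394523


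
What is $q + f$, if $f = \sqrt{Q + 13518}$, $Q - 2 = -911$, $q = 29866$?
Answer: $29866 + 3 \sqrt{1401} \approx 29978.0$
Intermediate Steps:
$Q = -909$ ($Q = 2 - 911 = -909$)
$f = 3 \sqrt{1401}$ ($f = \sqrt{-909 + 13518} = \sqrt{12609} = 3 \sqrt{1401} \approx 112.29$)
$q + f = 29866 + 3 \sqrt{1401}$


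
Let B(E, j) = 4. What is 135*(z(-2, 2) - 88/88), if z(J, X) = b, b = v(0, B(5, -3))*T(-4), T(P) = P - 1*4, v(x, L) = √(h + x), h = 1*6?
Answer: -135 - 1080*√6 ≈ -2780.4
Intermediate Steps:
h = 6
v(x, L) = √(6 + x)
T(P) = -4 + P (T(P) = P - 4 = -4 + P)
b = -8*√6 (b = √(6 + 0)*(-4 - 4) = √6*(-8) = -8*√6 ≈ -19.596)
z(J, X) = -8*√6
135*(z(-2, 2) - 88/88) = 135*(-8*√6 - 88/88) = 135*(-8*√6 - 88*1/88) = 135*(-8*√6 - 1) = 135*(-1 - 8*√6) = -135 - 1080*√6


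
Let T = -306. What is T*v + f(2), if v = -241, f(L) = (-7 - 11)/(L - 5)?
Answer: 73752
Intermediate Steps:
f(L) = -18/(-5 + L)
T*v + f(2) = -306*(-241) - 18/(-5 + 2) = 73746 - 18/(-3) = 73746 - 18*(-1/3) = 73746 + 6 = 73752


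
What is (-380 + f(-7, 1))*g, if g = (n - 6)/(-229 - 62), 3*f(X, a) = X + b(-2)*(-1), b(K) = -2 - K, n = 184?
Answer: 204166/873 ≈ 233.87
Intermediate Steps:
f(X, a) = X/3 (f(X, a) = (X + (-2 - 1*(-2))*(-1))/3 = (X + (-2 + 2)*(-1))/3 = (X + 0*(-1))/3 = (X + 0)/3 = X/3)
g = -178/291 (g = (184 - 6)/(-229 - 62) = 178/(-291) = 178*(-1/291) = -178/291 ≈ -0.61168)
(-380 + f(-7, 1))*g = (-380 + (⅓)*(-7))*(-178/291) = (-380 - 7/3)*(-178/291) = -1147/3*(-178/291) = 204166/873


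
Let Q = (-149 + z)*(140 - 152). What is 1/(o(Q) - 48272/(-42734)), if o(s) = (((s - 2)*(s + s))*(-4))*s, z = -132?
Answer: -21367/6549958823234744 ≈ -3.2622e-12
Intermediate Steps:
Q = 3372 (Q = (-149 - 132)*(140 - 152) = -281*(-12) = 3372)
o(s) = -8*s**2*(-2 + s) (o(s) = (((-2 + s)*(2*s))*(-4))*s = ((2*s*(-2 + s))*(-4))*s = (-8*s*(-2 + s))*s = -8*s**2*(-2 + s))
1/(o(Q) - 48272/(-42734)) = 1/(8*3372**2*(2 - 1*3372) - 48272/(-42734)) = 1/(8*11370384*(2 - 3372) - 48272*(-1/42734)) = 1/(8*11370384*(-3370) + 24136/21367) = 1/(-306545552640 + 24136/21367) = 1/(-6549958823234744/21367) = -21367/6549958823234744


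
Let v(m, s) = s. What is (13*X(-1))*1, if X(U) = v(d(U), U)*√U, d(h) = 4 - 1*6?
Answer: -13*I ≈ -13.0*I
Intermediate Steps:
d(h) = -2 (d(h) = 4 - 6 = -2)
X(U) = U^(3/2) (X(U) = U*√U = U^(3/2))
(13*X(-1))*1 = (13*(-1)^(3/2))*1 = (13*(-I))*1 = -13*I*1 = -13*I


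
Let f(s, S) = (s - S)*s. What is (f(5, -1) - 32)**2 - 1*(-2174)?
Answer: 2178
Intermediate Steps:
f(s, S) = s*(s - S)
(f(5, -1) - 32)**2 - 1*(-2174) = (5*(5 - 1*(-1)) - 32)**2 - 1*(-2174) = (5*(5 + 1) - 32)**2 + 2174 = (5*6 - 32)**2 + 2174 = (30 - 32)**2 + 2174 = (-2)**2 + 2174 = 4 + 2174 = 2178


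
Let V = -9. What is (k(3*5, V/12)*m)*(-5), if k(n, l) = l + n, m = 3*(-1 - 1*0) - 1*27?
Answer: 4275/2 ≈ 2137.5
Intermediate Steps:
m = -30 (m = 3*(-1 + 0) - 27 = 3*(-1) - 27 = -3 - 27 = -30)
(k(3*5, V/12)*m)*(-5) = ((-9/12 + 3*5)*(-30))*(-5) = ((-9*1/12 + 15)*(-30))*(-5) = ((-¾ + 15)*(-30))*(-5) = ((57/4)*(-30))*(-5) = -855/2*(-5) = 4275/2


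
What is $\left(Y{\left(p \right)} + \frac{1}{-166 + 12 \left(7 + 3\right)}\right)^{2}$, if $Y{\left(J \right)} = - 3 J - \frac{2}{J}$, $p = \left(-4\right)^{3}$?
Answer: $\frac{19971059761}{541696} \approx 36868.0$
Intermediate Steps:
$p = -64$
$\left(Y{\left(p \right)} + \frac{1}{-166 + 12 \left(7 + 3\right)}\right)^{2} = \left(\left(\left(-3\right) \left(-64\right) - \frac{2}{-64}\right) + \frac{1}{-166 + 12 \left(7 + 3\right)}\right)^{2} = \left(\left(192 - - \frac{1}{32}\right) + \frac{1}{-166 + 12 \cdot 10}\right)^{2} = \left(\left(192 + \frac{1}{32}\right) + \frac{1}{-166 + 120}\right)^{2} = \left(\frac{6145}{32} + \frac{1}{-46}\right)^{2} = \left(\frac{6145}{32} - \frac{1}{46}\right)^{2} = \left(\frac{141319}{736}\right)^{2} = \frac{19971059761}{541696}$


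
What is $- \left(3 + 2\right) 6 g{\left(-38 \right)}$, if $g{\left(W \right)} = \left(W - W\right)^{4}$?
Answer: $0$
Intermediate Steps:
$g{\left(W \right)} = 0$ ($g{\left(W \right)} = 0^{4} = 0$)
$- \left(3 + 2\right) 6 g{\left(-38 \right)} = - \left(3 + 2\right) 6 \cdot 0 = - 5 \cdot 6 \cdot 0 = - 30 \cdot 0 = \left(-1\right) 0 = 0$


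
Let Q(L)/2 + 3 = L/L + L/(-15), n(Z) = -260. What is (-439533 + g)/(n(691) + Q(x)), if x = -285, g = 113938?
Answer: 325595/226 ≈ 1440.7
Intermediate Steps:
Q(L) = -4 - 2*L/15 (Q(L) = -6 + 2*(L/L + L/(-15)) = -6 + 2*(1 + L*(-1/15)) = -6 + 2*(1 - L/15) = -6 + (2 - 2*L/15) = -4 - 2*L/15)
(-439533 + g)/(n(691) + Q(x)) = (-439533 + 113938)/(-260 + (-4 - 2/15*(-285))) = -325595/(-260 + (-4 + 38)) = -325595/(-260 + 34) = -325595/(-226) = -325595*(-1/226) = 325595/226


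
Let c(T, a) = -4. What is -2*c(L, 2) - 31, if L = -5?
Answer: -23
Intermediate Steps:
-2*c(L, 2) - 31 = -2*(-4) - 31 = 8 - 31 = -23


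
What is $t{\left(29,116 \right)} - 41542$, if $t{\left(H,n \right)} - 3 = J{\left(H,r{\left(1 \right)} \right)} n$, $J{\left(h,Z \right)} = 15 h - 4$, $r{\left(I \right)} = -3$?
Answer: $8457$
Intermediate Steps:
$J{\left(h,Z \right)} = -4 + 15 h$
$t{\left(H,n \right)} = 3 + n \left(-4 + 15 H\right)$ ($t{\left(H,n \right)} = 3 + \left(-4 + 15 H\right) n = 3 + n \left(-4 + 15 H\right)$)
$t{\left(29,116 \right)} - 41542 = \left(3 + 116 \left(-4 + 15 \cdot 29\right)\right) - 41542 = \left(3 + 116 \left(-4 + 435\right)\right) - 41542 = \left(3 + 116 \cdot 431\right) - 41542 = \left(3 + 49996\right) - 41542 = 49999 - 41542 = 8457$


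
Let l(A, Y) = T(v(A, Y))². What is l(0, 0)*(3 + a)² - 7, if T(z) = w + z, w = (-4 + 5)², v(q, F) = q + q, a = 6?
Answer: 74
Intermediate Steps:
v(q, F) = 2*q
w = 1 (w = 1² = 1)
T(z) = 1 + z
l(A, Y) = (1 + 2*A)²
l(0, 0)*(3 + a)² - 7 = (1 + 2*0)²*(3 + 6)² - 7 = (1 + 0)²*9² - 7 = 1²*81 - 7 = 1*81 - 7 = 81 - 7 = 74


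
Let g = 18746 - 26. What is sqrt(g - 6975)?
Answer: 9*sqrt(145) ≈ 108.37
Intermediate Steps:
g = 18720
sqrt(g - 6975) = sqrt(18720 - 6975) = sqrt(11745) = 9*sqrt(145)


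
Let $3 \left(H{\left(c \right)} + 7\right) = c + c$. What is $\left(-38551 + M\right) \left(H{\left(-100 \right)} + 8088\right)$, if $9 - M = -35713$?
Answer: $-22672549$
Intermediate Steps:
$M = 35722$ ($M = 9 - -35713 = 9 + 35713 = 35722$)
$H{\left(c \right)} = -7 + \frac{2 c}{3}$ ($H{\left(c \right)} = -7 + \frac{c + c}{3} = -7 + \frac{2 c}{3}$)
$\left(-38551 + M\right) \left(H{\left(-100 \right)} + 8088\right) = \left(-38551 + 35722\right) \left(\left(-7 + \frac{2}{3} \left(-100\right)\right) + 8088\right) = - 2829 \left(\left(-7 - \frac{200}{3}\right) + 8088\right) = - 2829 \left(- \frac{221}{3} + 8088\right) = \left(-2829\right) \frac{24043}{3} = -22672549$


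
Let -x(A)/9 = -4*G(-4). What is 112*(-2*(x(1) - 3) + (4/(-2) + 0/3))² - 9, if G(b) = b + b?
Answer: 37676791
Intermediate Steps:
G(b) = 2*b
x(A) = -288 (x(A) = -(-36)*2*(-4) = -(-36)*(-8) = -9*32 = -288)
112*(-2*(x(1) - 3) + (4/(-2) + 0/3))² - 9 = 112*(-2*(-288 - 3) + (4/(-2) + 0/3))² - 9 = 112*(-2*(-291) + (4*(-½) + 0*(⅓)))² - 9 = 112*(582 + (-2 + 0))² - 9 = 112*(582 - 2)² - 9 = 112*580² - 9 = 112*336400 - 9 = 37676800 - 9 = 37676791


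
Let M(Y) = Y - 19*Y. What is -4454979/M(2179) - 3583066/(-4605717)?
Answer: 2295434169955/20071714686 ≈ 114.36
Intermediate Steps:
M(Y) = -18*Y
-4454979/M(2179) - 3583066/(-4605717) = -4454979/((-18*2179)) - 3583066/(-4605717) = -4454979/(-39222) - 3583066*(-1/4605717) = -4454979*(-1/39222) + 3583066/4605717 = 1484993/13074 + 3583066/4605717 = 2295434169955/20071714686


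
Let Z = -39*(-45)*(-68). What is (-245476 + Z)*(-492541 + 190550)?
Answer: 110171148656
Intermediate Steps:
Z = -119340 (Z = 1755*(-68) = -119340)
(-245476 + Z)*(-492541 + 190550) = (-245476 - 119340)*(-492541 + 190550) = -364816*(-301991) = 110171148656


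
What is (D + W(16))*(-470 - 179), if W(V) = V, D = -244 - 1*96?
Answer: 210276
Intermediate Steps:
D = -340 (D = -244 - 96 = -340)
(D + W(16))*(-470 - 179) = (-340 + 16)*(-470 - 179) = -324*(-649) = 210276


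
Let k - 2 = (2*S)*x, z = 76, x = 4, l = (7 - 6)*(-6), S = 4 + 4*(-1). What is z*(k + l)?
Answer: -304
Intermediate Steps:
S = 0 (S = 4 - 4 = 0)
l = -6 (l = 1*(-6) = -6)
k = 2 (k = 2 + (2*0)*4 = 2 + 0*4 = 2 + 0 = 2)
z*(k + l) = 76*(2 - 6) = 76*(-4) = -304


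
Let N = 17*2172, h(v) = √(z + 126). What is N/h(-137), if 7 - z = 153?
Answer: -18462*I*√5/5 ≈ -8256.5*I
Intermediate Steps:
z = -146 (z = 7 - 1*153 = 7 - 153 = -146)
h(v) = 2*I*√5 (h(v) = √(-146 + 126) = √(-20) = 2*I*√5)
N = 36924
N/h(-137) = 36924/((2*I*√5)) = 36924*(-I*√5/10) = -18462*I*√5/5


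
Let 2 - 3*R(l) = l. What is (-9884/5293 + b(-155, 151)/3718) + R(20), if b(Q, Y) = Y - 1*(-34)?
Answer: -153845751/19679374 ≈ -7.8176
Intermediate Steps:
R(l) = 2/3 - l/3
b(Q, Y) = 34 + Y (b(Q, Y) = Y + 34 = 34 + Y)
(-9884/5293 + b(-155, 151)/3718) + R(20) = (-9884/5293 + (34 + 151)/3718) + (2/3 - 1/3*20) = (-9884*1/5293 + 185*(1/3718)) + (2/3 - 20/3) = (-9884/5293 + 185/3718) - 6 = -35769507/19679374 - 6 = -153845751/19679374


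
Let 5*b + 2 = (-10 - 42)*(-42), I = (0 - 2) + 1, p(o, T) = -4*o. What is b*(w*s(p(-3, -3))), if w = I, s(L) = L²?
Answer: -314208/5 ≈ -62842.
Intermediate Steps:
I = -1 (I = -2 + 1 = -1)
w = -1
b = 2182/5 (b = -⅖ + ((-10 - 42)*(-42))/5 = -⅖ + (-52*(-42))/5 = -⅖ + (⅕)*2184 = -⅖ + 2184/5 = 2182/5 ≈ 436.40)
b*(w*s(p(-3, -3))) = 2182*(-(-4*(-3))²)/5 = 2182*(-1*12²)/5 = 2182*(-1*144)/5 = (2182/5)*(-144) = -314208/5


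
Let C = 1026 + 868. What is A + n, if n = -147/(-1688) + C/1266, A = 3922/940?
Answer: 6849247/1190040 ≈ 5.7555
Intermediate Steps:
C = 1894
A = 1961/470 (A = 3922*(1/940) = 1961/470 ≈ 4.1723)
n = 8017/5064 (n = -147/(-1688) + 1894/1266 = -147*(-1/1688) + 1894*(1/1266) = 147/1688 + 947/633 = 8017/5064 ≈ 1.5831)
A + n = 1961/470 + 8017/5064 = 6849247/1190040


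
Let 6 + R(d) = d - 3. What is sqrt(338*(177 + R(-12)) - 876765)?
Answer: I*sqrt(824037) ≈ 907.76*I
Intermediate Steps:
R(d) = -9 + d (R(d) = -6 + (d - 3) = -6 + (-3 + d) = -9 + d)
sqrt(338*(177 + R(-12)) - 876765) = sqrt(338*(177 + (-9 - 12)) - 876765) = sqrt(338*(177 - 21) - 876765) = sqrt(338*156 - 876765) = sqrt(52728 - 876765) = sqrt(-824037) = I*sqrt(824037)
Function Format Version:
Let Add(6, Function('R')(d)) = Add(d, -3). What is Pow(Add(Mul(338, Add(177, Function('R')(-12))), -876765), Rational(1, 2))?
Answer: Mul(I, Pow(824037, Rational(1, 2))) ≈ Mul(907.76, I)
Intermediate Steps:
Function('R')(d) = Add(-9, d) (Function('R')(d) = Add(-6, Add(d, -3)) = Add(-6, Add(-3, d)) = Add(-9, d))
Pow(Add(Mul(338, Add(177, Function('R')(-12))), -876765), Rational(1, 2)) = Pow(Add(Mul(338, Add(177, Add(-9, -12))), -876765), Rational(1, 2)) = Pow(Add(Mul(338, Add(177, -21)), -876765), Rational(1, 2)) = Pow(Add(Mul(338, 156), -876765), Rational(1, 2)) = Pow(Add(52728, -876765), Rational(1, 2)) = Pow(-824037, Rational(1, 2)) = Mul(I, Pow(824037, Rational(1, 2)))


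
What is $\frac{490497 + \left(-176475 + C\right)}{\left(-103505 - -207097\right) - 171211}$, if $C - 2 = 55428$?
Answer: $- \frac{369452}{67619} \approx -5.4637$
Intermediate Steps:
$C = 55430$ ($C = 2 + 55428 = 55430$)
$\frac{490497 + \left(-176475 + C\right)}{\left(-103505 - -207097\right) - 171211} = \frac{490497 + \left(-176475 + 55430\right)}{\left(-103505 - -207097\right) - 171211} = \frac{490497 - 121045}{\left(-103505 + 207097\right) - 171211} = \frac{369452}{103592 - 171211} = \frac{369452}{-67619} = 369452 \left(- \frac{1}{67619}\right) = - \frac{369452}{67619}$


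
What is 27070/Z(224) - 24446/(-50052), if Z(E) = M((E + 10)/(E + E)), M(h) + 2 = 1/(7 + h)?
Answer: -570735616571/39365898 ≈ -14498.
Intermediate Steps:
M(h) = -2 + 1/(7 + h)
Z(E) = (-13 - (10 + E)/E)/(7 + (10 + E)/(2*E)) (Z(E) = (-13 - 2*(E + 10)/(E + E))/(7 + (E + 10)/(E + E)) = (-13 - 2*(10 + E)/(2*E))/(7 + (10 + E)/((2*E))) = (-13 - 2*(10 + E)*1/(2*E))/(7 + (10 + E)*(1/(2*E))) = (-13 - (10 + E)/E)/(7 + (10 + E)/(2*E)))
27070/Z(224) - 24446/(-50052) = 27070/((4*(-5 - 7*224)/(5*(2 + 3*224)))) - 24446/(-50052) = 27070/((4*(-5 - 1568)/(5*(2 + 672)))) - 24446*(-1/50052) = 27070/(((⅘)*(-1573)/674)) + 12223/25026 = 27070/(((⅘)*(1/674)*(-1573))) + 12223/25026 = 27070/(-3146/1685) + 12223/25026 = 27070*(-1685/3146) + 12223/25026 = -22806475/1573 + 12223/25026 = -570735616571/39365898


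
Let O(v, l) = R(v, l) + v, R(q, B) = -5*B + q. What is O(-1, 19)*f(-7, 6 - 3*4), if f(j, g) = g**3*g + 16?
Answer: -127264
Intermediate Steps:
R(q, B) = q - 5*B
f(j, g) = 16 + g**4 (f(j, g) = g**4 + 16 = 16 + g**4)
O(v, l) = -5*l + 2*v (O(v, l) = (v - 5*l) + v = -5*l + 2*v)
O(-1, 19)*f(-7, 6 - 3*4) = (-5*19 + 2*(-1))*(16 + (6 - 3*4)**4) = (-95 - 2)*(16 + (6 - 12)**4) = -97*(16 + (-6)**4) = -97*(16 + 1296) = -97*1312 = -127264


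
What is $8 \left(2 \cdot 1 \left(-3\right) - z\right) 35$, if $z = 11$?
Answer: $-4760$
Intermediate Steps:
$8 \left(2 \cdot 1 \left(-3\right) - z\right) 35 = 8 \left(2 \cdot 1 \left(-3\right) - 11\right) 35 = 8 \left(2 \left(-3\right) - 11\right) 35 = 8 \left(-6 - 11\right) 35 = 8 \left(-17\right) 35 = \left(-136\right) 35 = -4760$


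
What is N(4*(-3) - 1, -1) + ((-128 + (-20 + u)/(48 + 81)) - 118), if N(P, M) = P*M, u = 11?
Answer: -10022/43 ≈ -233.07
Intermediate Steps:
N(P, M) = M*P
N(4*(-3) - 1, -1) + ((-128 + (-20 + u)/(48 + 81)) - 118) = -(4*(-3) - 1) + ((-128 + (-20 + 11)/(48 + 81)) - 118) = -(-12 - 1) + ((-128 - 9/129) - 118) = -1*(-13) + ((-128 - 9*1/129) - 118) = 13 + ((-128 - 3/43) - 118) = 13 + (-5507/43 - 118) = 13 - 10581/43 = -10022/43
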